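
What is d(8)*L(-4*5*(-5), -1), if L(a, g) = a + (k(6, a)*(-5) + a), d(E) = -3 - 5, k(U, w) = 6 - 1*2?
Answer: -1440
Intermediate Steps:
k(U, w) = 4 (k(U, w) = 6 - 2 = 4)
d(E) = -8
L(a, g) = -20 + 2*a (L(a, g) = a + (4*(-5) + a) = a + (-20 + a) = -20 + 2*a)
d(8)*L(-4*5*(-5), -1) = -8*(-20 + 2*(-4*5*(-5))) = -8*(-20 + 2*(-20*(-5))) = -8*(-20 + 2*100) = -8*(-20 + 200) = -8*180 = -1440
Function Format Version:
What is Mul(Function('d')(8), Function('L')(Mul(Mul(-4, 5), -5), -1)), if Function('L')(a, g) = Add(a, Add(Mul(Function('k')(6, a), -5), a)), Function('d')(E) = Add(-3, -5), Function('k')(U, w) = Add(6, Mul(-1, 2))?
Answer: -1440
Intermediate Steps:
Function('k')(U, w) = 4 (Function('k')(U, w) = Add(6, -2) = 4)
Function('d')(E) = -8
Function('L')(a, g) = Add(-20, Mul(2, a)) (Function('L')(a, g) = Add(a, Add(Mul(4, -5), a)) = Add(a, Add(-20, a)) = Add(-20, Mul(2, a)))
Mul(Function('d')(8), Function('L')(Mul(Mul(-4, 5), -5), -1)) = Mul(-8, Add(-20, Mul(2, Mul(Mul(-4, 5), -5)))) = Mul(-8, Add(-20, Mul(2, Mul(-20, -5)))) = Mul(-8, Add(-20, Mul(2, 100))) = Mul(-8, Add(-20, 200)) = Mul(-8, 180) = -1440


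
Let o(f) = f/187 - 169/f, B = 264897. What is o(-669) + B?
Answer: 33138993433/125103 ≈ 2.6489e+5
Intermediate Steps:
o(f) = -169/f + f/187 (o(f) = f*(1/187) - 169/f = f/187 - 169/f = -169/f + f/187)
o(-669) + B = (-169/(-669) + (1/187)*(-669)) + 264897 = (-169*(-1/669) - 669/187) + 264897 = (169/669 - 669/187) + 264897 = -415958/125103 + 264897 = 33138993433/125103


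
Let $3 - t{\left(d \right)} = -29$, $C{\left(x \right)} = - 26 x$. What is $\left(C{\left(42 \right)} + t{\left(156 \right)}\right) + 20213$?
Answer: $19153$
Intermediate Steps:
$t{\left(d \right)} = 32$ ($t{\left(d \right)} = 3 - -29 = 3 + 29 = 32$)
$\left(C{\left(42 \right)} + t{\left(156 \right)}\right) + 20213 = \left(\left(-26\right) 42 + 32\right) + 20213 = \left(-1092 + 32\right) + 20213 = -1060 + 20213 = 19153$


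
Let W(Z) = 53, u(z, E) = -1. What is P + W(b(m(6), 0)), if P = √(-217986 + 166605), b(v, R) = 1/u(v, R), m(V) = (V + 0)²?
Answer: 53 + 3*I*√5709 ≈ 53.0 + 226.67*I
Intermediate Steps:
m(V) = V²
b(v, R) = -1 (b(v, R) = 1/(-1) = -1)
P = 3*I*√5709 (P = √(-51381) = 3*I*√5709 ≈ 226.67*I)
P + W(b(m(6), 0)) = 3*I*√5709 + 53 = 53 + 3*I*√5709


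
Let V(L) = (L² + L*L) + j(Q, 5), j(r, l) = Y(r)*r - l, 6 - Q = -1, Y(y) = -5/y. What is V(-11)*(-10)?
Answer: -2320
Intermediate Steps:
Q = 7 (Q = 6 - 1*(-1) = 6 + 1 = 7)
j(r, l) = -5 - l (j(r, l) = (-5/r)*r - l = -5 - l)
V(L) = -10 + 2*L² (V(L) = (L² + L*L) + (-5 - 1*5) = (L² + L²) + (-5 - 5) = 2*L² - 10 = -10 + 2*L²)
V(-11)*(-10) = (-10 + 2*(-11)²)*(-10) = (-10 + 2*121)*(-10) = (-10 + 242)*(-10) = 232*(-10) = -2320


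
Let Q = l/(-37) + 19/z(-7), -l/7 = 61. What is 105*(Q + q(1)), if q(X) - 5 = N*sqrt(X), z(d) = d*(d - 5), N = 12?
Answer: 447035/148 ≈ 3020.5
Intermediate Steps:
l = -427 (l = -7*61 = -427)
z(d) = d*(-5 + d)
q(X) = 5 + 12*sqrt(X)
Q = 36571/3108 (Q = -427/(-37) + 19/((-7*(-5 - 7))) = -427*(-1/37) + 19/((-7*(-12))) = 427/37 + 19/84 = 36571/3108 ≈ 11.767)
105*(Q + q(1)) = 105*(36571/3108 + (5 + 12*sqrt(1))) = 105*(36571/3108 + (5 + 12*1)) = 105*(36571/3108 + (5 + 12)) = 105*(36571/3108 + 17) = 105*(89407/3108) = 447035/148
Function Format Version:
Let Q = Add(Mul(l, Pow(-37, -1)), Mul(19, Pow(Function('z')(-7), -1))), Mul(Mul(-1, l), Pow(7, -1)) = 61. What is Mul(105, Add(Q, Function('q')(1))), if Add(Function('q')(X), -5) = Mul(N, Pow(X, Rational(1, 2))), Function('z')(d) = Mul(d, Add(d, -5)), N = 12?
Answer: Rational(447035, 148) ≈ 3020.5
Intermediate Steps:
l = -427 (l = Mul(-7, 61) = -427)
Function('z')(d) = Mul(d, Add(-5, d))
Function('q')(X) = Add(5, Mul(12, Pow(X, Rational(1, 2))))
Q = Rational(36571, 3108) (Q = Add(Mul(-427, Pow(-37, -1)), Mul(19, Pow(Mul(-7, Add(-5, -7)), -1))) = Add(Mul(-427, Rational(-1, 37)), Mul(19, Pow(Mul(-7, -12), -1))) = Add(Rational(427, 37), Mul(19, Pow(84, -1))) = Add(Rational(427, 37), Mul(19, Rational(1, 84))) = Add(Rational(427, 37), Rational(19, 84)) = Rational(36571, 3108) ≈ 11.767)
Mul(105, Add(Q, Function('q')(1))) = Mul(105, Add(Rational(36571, 3108), Add(5, Mul(12, Pow(1, Rational(1, 2)))))) = Mul(105, Add(Rational(36571, 3108), Add(5, Mul(12, 1)))) = Mul(105, Add(Rational(36571, 3108), Add(5, 12))) = Mul(105, Add(Rational(36571, 3108), 17)) = Mul(105, Rational(89407, 3108)) = Rational(447035, 148)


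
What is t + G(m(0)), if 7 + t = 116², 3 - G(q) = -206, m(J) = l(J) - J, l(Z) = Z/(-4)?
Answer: 13658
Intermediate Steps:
l(Z) = -Z/4 (l(Z) = Z*(-¼) = -Z/4)
m(J) = -5*J/4 (m(J) = -J/4 - J = -5*J/4)
G(q) = 209 (G(q) = 3 - 1*(-206) = 3 + 206 = 209)
t = 13449 (t = -7 + 116² = -7 + 13456 = 13449)
t + G(m(0)) = 13449 + 209 = 13658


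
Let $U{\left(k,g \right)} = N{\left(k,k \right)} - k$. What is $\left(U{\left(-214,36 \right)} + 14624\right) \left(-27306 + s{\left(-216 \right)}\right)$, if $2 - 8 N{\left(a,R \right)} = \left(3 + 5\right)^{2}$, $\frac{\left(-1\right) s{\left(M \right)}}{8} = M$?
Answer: $- \frac{758656269}{2} \approx -3.7933 \cdot 10^{8}$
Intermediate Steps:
$s{\left(M \right)} = - 8 M$
$N{\left(a,R \right)} = - \frac{31}{4}$ ($N{\left(a,R \right)} = \frac{1}{4} - \frac{\left(3 + 5\right)^{2}}{8} = \frac{1}{4} - \frac{8^{2}}{8} = \frac{1}{4} - 8 = - \frac{31}{4}$)
$U{\left(k,g \right)} = - \frac{31}{4} - k$
$\left(U{\left(-214,36 \right)} + 14624\right) \left(-27306 + s{\left(-216 \right)}\right) = \left(\left(- \frac{31}{4} - -214\right) + 14624\right) \left(-27306 - -1728\right) = \left(\left(- \frac{31}{4} + 214\right) + 14624\right) \left(-27306 + 1728\right) = \left(\frac{825}{4} + 14624\right) \left(-25578\right) = \frac{59321}{4} \left(-25578\right) = - \frac{758656269}{2}$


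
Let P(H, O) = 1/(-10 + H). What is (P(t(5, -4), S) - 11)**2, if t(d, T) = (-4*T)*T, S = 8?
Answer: 664225/5476 ≈ 121.30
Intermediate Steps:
t(d, T) = -4*T**2
(P(t(5, -4), S) - 11)**2 = (1/(-10 - 4*(-4)**2) - 11)**2 = (1/(-10 - 4*16) - 11)**2 = (1/(-10 - 64) - 11)**2 = (1/(-74) - 11)**2 = (-1/74 - 11)**2 = (-815/74)**2 = 664225/5476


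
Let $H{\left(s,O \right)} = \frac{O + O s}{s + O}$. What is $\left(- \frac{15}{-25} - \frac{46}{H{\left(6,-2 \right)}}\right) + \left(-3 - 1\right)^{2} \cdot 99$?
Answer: $\frac{55921}{35} \approx 1597.7$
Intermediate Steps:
$H{\left(s,O \right)} = \frac{O + O s}{O + s}$
$\left(- \frac{15}{-25} - \frac{46}{H{\left(6,-2 \right)}}\right) + \left(-3 - 1\right)^{2} \cdot 99 = \left(- \frac{15}{-25} - \frac{46}{\left(-2\right) \frac{1}{-2 + 6} \left(1 + 6\right)}\right) + \left(-3 - 1\right)^{2} \cdot 99 = \left(\left(-15\right) \left(- \frac{1}{25}\right) - \frac{46}{\left(-2\right) \frac{1}{4} \cdot 7}\right) + \left(-4\right)^{2} \cdot 99 = \left(\frac{3}{5} - \frac{46}{\left(-2\right) \frac{1}{4} \cdot 7}\right) + 16 \cdot 99 = \left(\frac{3}{5} - \frac{46}{- \frac{7}{2}}\right) + 1584 = \left(\frac{3}{5} - - \frac{92}{7}\right) + 1584 = \left(\frac{3}{5} + \frac{92}{7}\right) + 1584 = \frac{481}{35} + 1584 = \frac{55921}{35}$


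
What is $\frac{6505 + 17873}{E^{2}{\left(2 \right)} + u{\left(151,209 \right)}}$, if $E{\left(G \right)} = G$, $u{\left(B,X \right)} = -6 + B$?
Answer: $\frac{24378}{149} \approx 163.61$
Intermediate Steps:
$\frac{6505 + 17873}{E^{2}{\left(2 \right)} + u{\left(151,209 \right)}} = \frac{6505 + 17873}{2^{2} + \left(-6 + 151\right)} = \frac{24378}{4 + 145} = \frac{24378}{149}$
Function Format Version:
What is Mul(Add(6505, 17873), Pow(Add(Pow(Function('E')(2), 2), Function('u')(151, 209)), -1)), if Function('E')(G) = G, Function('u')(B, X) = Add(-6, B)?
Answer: Rational(24378, 149) ≈ 163.61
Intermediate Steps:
Mul(Add(6505, 17873), Pow(Add(Pow(Function('E')(2), 2), Function('u')(151, 209)), -1)) = Mul(Add(6505, 17873), Pow(Add(Pow(2, 2), Add(-6, 151)), -1)) = Mul(24378, Pow(Add(4, 145), -1)) = Mul(24378, Pow(149, -1)) = Mul(24378, Rational(1, 149)) = Rational(24378, 149)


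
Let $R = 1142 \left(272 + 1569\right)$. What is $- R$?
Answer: $-2102422$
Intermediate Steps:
$R = 2102422$ ($R = 1142 \cdot 1841 = 2102422$)
$- R = \left(-1\right) 2102422 = -2102422$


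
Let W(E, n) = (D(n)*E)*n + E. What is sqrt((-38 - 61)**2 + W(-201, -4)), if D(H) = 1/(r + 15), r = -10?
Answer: 14*sqrt(1245)/5 ≈ 98.797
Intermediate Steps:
D(H) = 1/5 (D(H) = 1/(-10 + 15) = 1/5)
W(E, n) = E + E*n/5 (W(E, n) = (E/5)*n + E = E*n/5 + E = E + E*n/5)
sqrt((-38 - 61)**2 + W(-201, -4)) = sqrt((-38 - 61)**2 + (1/5)*(-201)*(5 - 4)) = sqrt((-99)**2 + (1/5)*(-201)*1) = sqrt(9801 - 201/5) = sqrt(48804/5) = 14*sqrt(1245)/5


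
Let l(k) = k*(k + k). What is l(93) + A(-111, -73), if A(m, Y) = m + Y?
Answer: 17114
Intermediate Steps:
A(m, Y) = Y + m
l(k) = 2*k**2 (l(k) = k*(2*k) = 2*k**2)
l(93) + A(-111, -73) = 2*93**2 + (-73 - 111) = 2*8649 - 184 = 17298 - 184 = 17114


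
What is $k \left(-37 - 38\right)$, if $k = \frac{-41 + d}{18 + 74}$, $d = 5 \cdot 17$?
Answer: $- \frac{825}{23} \approx -35.87$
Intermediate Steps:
$d = 85$
$k = \frac{11}{23}$ ($k = \frac{-41 + 85}{18 + 74} = \frac{44}{92} = 44 \cdot \frac{1}{92} = \frac{11}{23} \approx 0.47826$)
$k \left(-37 - 38\right) = \frac{11 \left(-37 - 38\right)}{23} = \frac{11}{23} \left(-75\right) = - \frac{825}{23}$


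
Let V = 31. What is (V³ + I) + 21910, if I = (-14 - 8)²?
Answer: 52185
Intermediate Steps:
I = 484 (I = (-22)² = 484)
(V³ + I) + 21910 = (31³ + 484) + 21910 = (29791 + 484) + 21910 = 30275 + 21910 = 52185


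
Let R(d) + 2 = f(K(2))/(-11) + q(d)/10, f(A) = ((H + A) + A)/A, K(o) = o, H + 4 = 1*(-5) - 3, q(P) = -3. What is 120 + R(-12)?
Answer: 12987/110 ≈ 118.06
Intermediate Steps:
H = -12 (H = -4 + (1*(-5) - 3) = -4 + (-5 - 3) = -4 - 8 = -12)
f(A) = (-12 + 2*A)/A (f(A) = ((-12 + A) + A)/A = (-12 + 2*A)/A)
R(d) = -213/110 (R(d) = -2 + ((2 - 12/2)/(-11) - 3/10) = -2 + ((2 - 12*½)*(-1/11) - 3*⅒) = -2 + ((2 - 6)*(-1/11) - 3/10) = -2 + (-4*(-1/11) - 3/10) = -2 + (4/11 - 3/10) = -2 + 7/110 = -213/110)
120 + R(-12) = 120 - 213/110 = 12987/110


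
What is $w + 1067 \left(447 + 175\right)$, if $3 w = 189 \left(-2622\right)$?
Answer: $498488$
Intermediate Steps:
$w = -165186$ ($w = \frac{189 \left(-2622\right)}{3} = \frac{1}{3} \left(-495558\right) = -165186$)
$w + 1067 \left(447 + 175\right) = -165186 + 1067 \left(447 + 175\right) = -165186 + 1067 \cdot 622 = -165186 + 663674 = 498488$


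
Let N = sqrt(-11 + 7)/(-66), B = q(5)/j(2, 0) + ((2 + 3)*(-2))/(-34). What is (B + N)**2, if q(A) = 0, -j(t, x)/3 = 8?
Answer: 26936/314721 - 10*I/561 ≈ 0.085587 - 0.017825*I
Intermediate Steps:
j(t, x) = -24 (j(t, x) = -3*8 = -24)
B = 5/17 (B = 0/(-24) + ((2 + 3)*(-2))/(-34) = 0*(-1/24) + (5*(-2))*(-1/34) = 0 - 10*(-1/34) = 0 + 5/17 = 5/17 ≈ 0.29412)
N = -I/33 (N = sqrt(-4)*(-1/66) = (2*I)*(-1/66) = -I/33 ≈ -0.030303*I)
(B + N)**2 = (5/17 - I/33)**2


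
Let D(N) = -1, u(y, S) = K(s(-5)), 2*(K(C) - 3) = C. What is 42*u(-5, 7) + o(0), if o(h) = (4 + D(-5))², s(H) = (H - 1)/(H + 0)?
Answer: 801/5 ≈ 160.20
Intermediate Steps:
s(H) = (-1 + H)/H
K(C) = 3 + C/2
u(y, S) = 18/5 (u(y, S) = 3 + ((-1 - 5)/(-5))/2 = 3 + (-⅕*(-6))/2 = 3 + (½)*(6/5) = 3 + ⅗ = 18/5)
o(h) = 9 (o(h) = (4 - 1)² = 3² = 9)
42*u(-5, 7) + o(0) = 42*(18/5) + 9 = 756/5 + 9 = 801/5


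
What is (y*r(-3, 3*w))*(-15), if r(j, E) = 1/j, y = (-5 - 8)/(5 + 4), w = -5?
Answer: -65/9 ≈ -7.2222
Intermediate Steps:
y = -13/9 ≈ -1.4444
(y*r(-3, 3*w))*(-15) = -13/9/(-3)*(-15) = -13/9*(-1/3)*(-15) = (13/27)*(-15) = -65/9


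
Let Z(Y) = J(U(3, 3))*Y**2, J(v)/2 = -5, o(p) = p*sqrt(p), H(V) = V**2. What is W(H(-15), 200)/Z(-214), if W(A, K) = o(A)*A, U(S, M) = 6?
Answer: -151875/91592 ≈ -1.6582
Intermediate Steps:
o(p) = p**(3/2)
J(v) = -10 (J(v) = 2*(-5) = -10)
Z(Y) = -10*Y**2
W(A, K) = A**(5/2) (W(A, K) = A**(3/2)*A = A**(5/2))
W(H(-15), 200)/Z(-214) = ((-15)**2)**(5/2)/((-10*(-214)**2)) = 225**(5/2)/((-10*45796)) = 759375/(-457960) = 759375*(-1/457960) = -151875/91592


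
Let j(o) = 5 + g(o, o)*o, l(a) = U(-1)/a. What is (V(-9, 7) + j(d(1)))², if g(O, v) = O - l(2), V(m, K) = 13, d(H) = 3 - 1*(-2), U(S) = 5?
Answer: 3721/4 ≈ 930.25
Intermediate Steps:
d(H) = 5 (d(H) = 3 + 2 = 5)
l(a) = 5/a
g(O, v) = -5/2 + O (g(O, v) = O - 5/2 = -5/2 + O)
j(o) = 5 + o*(-5/2 + o) (j(o) = 5 + (-5/2 + o)*o = 5 + o*(-5/2 + o))
(V(-9, 7) + j(d(1)))² = (13 + (5 + (½)*5*(-5 + 2*5)))² = (13 + (5 + (½)*5*(-5 + 10)))² = (13 + (5 + (½)*5*5))² = (13 + (5 + 25/2))² = (13 + 35/2)² = (61/2)² = 3721/4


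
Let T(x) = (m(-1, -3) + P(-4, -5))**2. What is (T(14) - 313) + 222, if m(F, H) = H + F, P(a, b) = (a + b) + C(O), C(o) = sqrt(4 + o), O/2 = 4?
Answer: 90 - 52*sqrt(3) ≈ -0.066642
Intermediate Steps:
O = 8 (O = 2*4 = 8)
P(a, b) = a + b + 2*sqrt(3) (P(a, b) = (a + b) + sqrt(4 + 8) = (a + b) + sqrt(12) = (a + b) + 2*sqrt(3) = a + b + 2*sqrt(3))
m(F, H) = F + H
T(x) = (-13 + 2*sqrt(3))**2 (T(x) = ((-1 - 3) + (-4 - 5 + 2*sqrt(3)))**2 = (-4 + (-9 + 2*sqrt(3)))**2 = (-13 + 2*sqrt(3))**2)
(T(14) - 313) + 222 = ((181 - 52*sqrt(3)) - 313) + 222 = (-132 - 52*sqrt(3)) + 222 = 90 - 52*sqrt(3)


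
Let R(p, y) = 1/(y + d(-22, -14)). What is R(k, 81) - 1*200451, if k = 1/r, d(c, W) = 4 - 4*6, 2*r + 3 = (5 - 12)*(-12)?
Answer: -12227510/61 ≈ -2.0045e+5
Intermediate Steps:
r = 81/2 (r = -3/2 + ((5 - 12)*(-12))/2 = -3/2 + (-7*(-12))/2 = -3/2 + (1/2)*84 = -3/2 + 42 = 81/2 ≈ 40.500)
d(c, W) = -20 (d(c, W) = 4 - 24 = -20)
k = 2/81 (k = 1/(81/2) = 2/81 ≈ 0.024691)
R(p, y) = 1/(-20 + y) (R(p, y) = 1/(y - 20) = 1/(-20 + y))
R(k, 81) - 1*200451 = 1/(-20 + 81) - 1*200451 = 1/61 - 200451 = -12227510/61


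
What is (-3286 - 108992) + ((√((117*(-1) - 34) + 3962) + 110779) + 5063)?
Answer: 3564 + √3811 ≈ 3625.7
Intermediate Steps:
(-3286 - 108992) + ((√((117*(-1) - 34) + 3962) + 110779) + 5063) = -112278 + ((√((-117 - 34) + 3962) + 110779) + 5063) = -112278 + ((√(-151 + 3962) + 110779) + 5063) = -112278 + ((√3811 + 110779) + 5063) = -112278 + ((110779 + √3811) + 5063) = -112278 + (115842 + √3811) = 3564 + √3811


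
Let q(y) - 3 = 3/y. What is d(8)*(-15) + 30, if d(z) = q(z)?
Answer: -165/8 ≈ -20.625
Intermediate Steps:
q(y) = 3 + 3/y
d(z) = 3 + 3/z
d(8)*(-15) + 30 = (3 + 3/8)*(-15) + 30 = (27/8)*(-15) + 30 = -405/8 + 30 = -165/8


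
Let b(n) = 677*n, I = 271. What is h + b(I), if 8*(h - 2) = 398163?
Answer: 1865915/8 ≈ 2.3324e+5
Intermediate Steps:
h = 398179/8 (h = 2 + (⅛)*398163 = 2 + 398163/8 = 398179/8 ≈ 49772.)
h + b(I) = 398179/8 + 677*271 = 398179/8 + 183467 = 1865915/8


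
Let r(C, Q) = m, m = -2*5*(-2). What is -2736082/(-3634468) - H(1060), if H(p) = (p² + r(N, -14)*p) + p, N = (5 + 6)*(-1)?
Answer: -2082294383199/1817234 ≈ -1.1459e+6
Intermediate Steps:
N = -11 (N = 11*(-1) = -11)
m = 20 (m = -10*(-2) = 20)
r(C, Q) = 20
H(p) = p² + 21*p (H(p) = (p² + 20*p) + p = p² + 21*p)
-2736082/(-3634468) - H(1060) = -2736082/(-3634468) - 1060*(21 + 1060) = -2736082*(-1/3634468) - 1060*1081 = 1368041/1817234 - 1*1145860 = 1368041/1817234 - 1145860 = -2082294383199/1817234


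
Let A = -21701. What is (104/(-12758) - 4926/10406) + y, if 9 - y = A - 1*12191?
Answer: 1125156072204/33189937 ≈ 33901.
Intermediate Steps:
y = 33901 (y = 9 - (-21701 - 1*12191) = 9 - (-21701 - 12191) = 9 - 1*(-33892) = 9 + 33892 = 33901)
(104/(-12758) - 4926/10406) + y = (104/(-12758) - 4926/10406) + 33901 = (104*(-1/12758) - 4926*1/10406) + 33901 = (-52/6379 - 2463/5203) + 33901 = -15982033/33189937 + 33901 = 1125156072204/33189937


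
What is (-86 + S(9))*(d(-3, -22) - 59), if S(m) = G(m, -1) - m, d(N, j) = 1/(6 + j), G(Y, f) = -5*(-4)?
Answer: 70875/16 ≈ 4429.7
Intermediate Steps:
G(Y, f) = 20
S(m) = 20 - m
(-86 + S(9))*(d(-3, -22) - 59) = (-86 + (20 - 1*9))*(1/(6 - 22) - 59) = (-86 + (20 - 9))*(1/(-16) - 59) = (-86 + 11)*(-1/16 - 59) = -75*(-945/16) = 70875/16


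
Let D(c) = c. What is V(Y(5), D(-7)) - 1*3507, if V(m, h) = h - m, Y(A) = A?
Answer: -3519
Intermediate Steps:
V(Y(5), D(-7)) - 1*3507 = (-7 - 1*5) - 1*3507 = (-7 - 5) - 3507 = -12 - 3507 = -3519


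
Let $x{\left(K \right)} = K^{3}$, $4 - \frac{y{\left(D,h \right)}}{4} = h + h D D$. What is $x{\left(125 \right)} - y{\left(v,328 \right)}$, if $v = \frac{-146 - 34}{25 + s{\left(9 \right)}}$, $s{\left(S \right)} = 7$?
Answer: $\frac{3991867}{2} \approx 1.9959 \cdot 10^{6}$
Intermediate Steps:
$v = - \frac{45}{8}$ ($v = \frac{-146 - 34}{25 + 7} = - \frac{180}{32} = \left(-180\right) \frac{1}{32} = - \frac{45}{8} \approx -5.625$)
$y{\left(D,h \right)} = 16 - 4 h - 4 h D^{2}$ ($y{\left(D,h \right)} = 16 - 4 \left(h + h D D\right) = 16 - 4 \left(h + h D^{2}\right) = 16 - \left(4 h + 4 h D^{2}\right) = 16 - 4 h - 4 h D^{2}$)
$x{\left(125 \right)} - y{\left(v,328 \right)} = 125^{3} - \left(16 - 1312 - 1312 \left(- \frac{45}{8}\right)^{2}\right) = 1953125 - \left(16 - 1312 - 1312 \cdot \frac{2025}{64}\right) = 1953125 - \left(16 - 1312 - \frac{83025}{2}\right) = 1953125 - - \frac{85617}{2} = 1953125 + \frac{85617}{2} = \frac{3991867}{2}$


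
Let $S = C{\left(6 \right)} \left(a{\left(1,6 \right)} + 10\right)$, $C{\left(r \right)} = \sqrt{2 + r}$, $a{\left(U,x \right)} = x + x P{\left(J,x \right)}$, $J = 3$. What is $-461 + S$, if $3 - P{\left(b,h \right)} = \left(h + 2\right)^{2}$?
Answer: $-461 - 700 \sqrt{2} \approx -1450.9$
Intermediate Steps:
$P{\left(b,h \right)} = 3 - \left(2 + h\right)^{2}$ ($P{\left(b,h \right)} = 3 - \left(h + 2\right)^{2} = 3 - \left(2 + h\right)^{2}$)
$a{\left(U,x \right)} = x + x \left(3 - \left(2 + x\right)^{2}\right)$
$S = - 700 \sqrt{2}$ ($S = \sqrt{2 + 6} \left(6^{2} \left(-4 - 6\right) + 10\right) = \sqrt{8} \left(36 \left(-4 - 6\right) + 10\right) = 2 \sqrt{2} \left(36 \left(-10\right) + 10\right) = 2 \sqrt{2} \left(-360 + 10\right) = 2 \sqrt{2} \left(-350\right) = - 700 \sqrt{2} \approx -989.95$)
$-461 + S = -461 - 700 \sqrt{2}$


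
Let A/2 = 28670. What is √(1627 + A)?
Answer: √58967 ≈ 242.83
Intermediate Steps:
A = 57340 (A = 2*28670 = 57340)
√(1627 + A) = √(1627 + 57340) = √58967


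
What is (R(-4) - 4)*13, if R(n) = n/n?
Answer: -39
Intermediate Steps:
R(n) = 1
(R(-4) - 4)*13 = (1 - 4)*13 = -3*13 = -39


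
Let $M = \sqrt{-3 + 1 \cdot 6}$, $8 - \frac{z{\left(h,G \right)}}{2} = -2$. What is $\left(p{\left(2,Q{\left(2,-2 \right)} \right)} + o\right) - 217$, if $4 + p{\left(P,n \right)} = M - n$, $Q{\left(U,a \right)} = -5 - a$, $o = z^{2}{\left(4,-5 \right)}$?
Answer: $182 + \sqrt{3} \approx 183.73$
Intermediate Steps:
$z{\left(h,G \right)} = 20$ ($z{\left(h,G \right)} = 16 - -4 = 16 + 4 = 20$)
$o = 400$ ($o = 20^{2} = 400$)
$M = \sqrt{3}$ ($M = \sqrt{-3 + 6} = \sqrt{3} \approx 1.732$)
$p{\left(P,n \right)} = -4 + \sqrt{3} - n$ ($p{\left(P,n \right)} = -4 - \left(n - \sqrt{3}\right) = -4 + \sqrt{3} - n$)
$\left(p{\left(2,Q{\left(2,-2 \right)} \right)} + o\right) - 217 = \left(\left(-4 + \sqrt{3} - \left(-5 - -2\right)\right) + 400\right) - 217 = \left(\left(-4 + \sqrt{3} - \left(-5 + 2\right)\right) + 400\right) - 217 = \left(\left(-4 + \sqrt{3} - -3\right) + 400\right) - 217 = \left(\left(-4 + \sqrt{3} + 3\right) + 400\right) - 217 = \left(\left(-1 + \sqrt{3}\right) + 400\right) - 217 = \left(399 + \sqrt{3}\right) - 217 = 182 + \sqrt{3}$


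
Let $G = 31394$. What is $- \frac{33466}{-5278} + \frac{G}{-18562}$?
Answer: $\frac{3926710}{844571} \approx 4.6494$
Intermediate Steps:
$- \frac{33466}{-5278} + \frac{G}{-18562} = - \frac{33466}{-5278} + \frac{31394}{-18562} = \left(-33466\right) \left(- \frac{1}{5278}\right) + 31394 \left(- \frac{1}{18562}\right) = \frac{577}{91} - \frac{15697}{9281} = \frac{3926710}{844571}$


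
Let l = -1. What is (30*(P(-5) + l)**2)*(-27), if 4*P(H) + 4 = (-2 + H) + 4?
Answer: -49005/8 ≈ -6125.6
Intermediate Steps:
P(H) = -1/2 + H/4 (P(H) = -1 + ((-2 + H) + 4)/4 = -1 + (2 + H)/4 = -1 + (1/2 + H/4) = -1/2 + H/4)
(30*(P(-5) + l)**2)*(-27) = (30*((-1/2 + (1/4)*(-5)) - 1)**2)*(-27) = (30*((-1/2 - 5/4) - 1)**2)*(-27) = (30*(-7/4 - 1)**2)*(-27) = (30*(-11/4)**2)*(-27) = (30*(121/16))*(-27) = (1815/8)*(-27) = -49005/8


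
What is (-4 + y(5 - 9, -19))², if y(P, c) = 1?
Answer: 9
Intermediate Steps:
(-4 + y(5 - 9, -19))² = (-4 + 1)² = (-3)² = 9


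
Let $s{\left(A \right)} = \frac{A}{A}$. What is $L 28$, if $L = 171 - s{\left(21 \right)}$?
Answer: $4760$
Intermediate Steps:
$s{\left(A \right)} = 1$
$L = 170$ ($L = 171 - 1 = 170$)
$L 28 = 170 \cdot 28 = 4760$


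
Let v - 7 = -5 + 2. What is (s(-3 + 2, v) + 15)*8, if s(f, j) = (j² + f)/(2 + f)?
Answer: 240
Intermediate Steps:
v = 4 (v = 7 + (-5 + 2) = 7 - 3 = 4)
s(f, j) = (f + j²)/(2 + f)
(s(-3 + 2, v) + 15)*8 = (((-3 + 2) + 4²)/(2 + (-3 + 2)) + 15)*8 = ((-1 + 16)/(2 - 1) + 15)*8 = (15/1 + 15)*8 = (1*15 + 15)*8 = (15 + 15)*8 = 30*8 = 240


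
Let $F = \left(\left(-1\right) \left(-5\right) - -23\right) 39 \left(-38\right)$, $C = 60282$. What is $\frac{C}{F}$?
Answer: $- \frac{10047}{6916} \approx -1.4527$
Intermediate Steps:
$F = -41496$ ($F = \left(5 + 23\right) 39 \left(-38\right) = 28 \cdot 39 \left(-38\right) = 1092 \left(-38\right) = -41496$)
$\frac{C}{F} = \frac{60282}{-41496} = 60282 \left(- \frac{1}{41496}\right) = - \frac{10047}{6916}$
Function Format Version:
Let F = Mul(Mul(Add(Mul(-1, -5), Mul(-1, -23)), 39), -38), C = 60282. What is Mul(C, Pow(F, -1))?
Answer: Rational(-10047, 6916) ≈ -1.4527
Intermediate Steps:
F = -41496 (F = Mul(Mul(Add(5, 23), 39), -38) = Mul(Mul(28, 39), -38) = Mul(1092, -38) = -41496)
Mul(C, Pow(F, -1)) = Mul(60282, Pow(-41496, -1)) = Mul(60282, Rational(-1, 41496)) = Rational(-10047, 6916)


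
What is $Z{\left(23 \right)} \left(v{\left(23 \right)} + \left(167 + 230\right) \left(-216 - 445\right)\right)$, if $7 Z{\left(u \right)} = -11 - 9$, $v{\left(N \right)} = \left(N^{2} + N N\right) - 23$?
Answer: $\frac{5227640}{7} \approx 7.4681 \cdot 10^{5}$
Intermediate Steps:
$v{\left(N \right)} = -23 + 2 N^{2}$ ($v{\left(N \right)} = \left(N^{2} + N^{2}\right) - 23 = 2 N^{2} - 23 = -23 + 2 N^{2}$)
$Z{\left(u \right)} = - \frac{20}{7}$ ($Z{\left(u \right)} = \frac{-11 - 9}{7} = \frac{1}{7} \left(-20\right) = - \frac{20}{7}$)
$Z{\left(23 \right)} \left(v{\left(23 \right)} + \left(167 + 230\right) \left(-216 - 445\right)\right) = - \frac{20 \left(\left(-23 + 2 \cdot 23^{2}\right) + \left(167 + 230\right) \left(-216 - 445\right)\right)}{7} = - \frac{20 \left(\left(-23 + 2 \cdot 529\right) + 397 \left(-661\right)\right)}{7} = - \frac{20 \left(\left(-23 + 1058\right) - 262417\right)}{7} = - \frac{20 \left(1035 - 262417\right)}{7} = \left(- \frac{20}{7}\right) \left(-261382\right) = \frac{5227640}{7}$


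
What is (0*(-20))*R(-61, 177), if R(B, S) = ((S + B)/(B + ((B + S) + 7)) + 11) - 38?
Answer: 0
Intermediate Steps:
R(B, S) = -27 + (B + S)/(7 + S + 2*B) (R(B, S) = ((B + S)/(B + (7 + B + S)) + 11) - 38 = ((B + S)/(7 + S + 2*B) + 11) - 38 = (11 + (B + S)/(7 + S + 2*B)) - 38 = -27 + (B + S)/(7 + S + 2*B))
(0*(-20))*R(-61, 177) = (0*(-20))*((-189 - 53*(-61) - 26*177)/(7 + 177 + 2*(-61))) = 0*((-189 + 3233 - 4602)/(7 + 177 - 122)) = 0*(-1558/62) = 0*((1/62)*(-1558)) = 0*(-779/31) = 0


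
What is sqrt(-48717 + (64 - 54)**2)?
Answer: I*sqrt(48617) ≈ 220.49*I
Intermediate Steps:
sqrt(-48717 + (64 - 54)**2) = sqrt(-48717 + 10**2) = sqrt(-48717 + 100) = sqrt(-48617) = I*sqrt(48617)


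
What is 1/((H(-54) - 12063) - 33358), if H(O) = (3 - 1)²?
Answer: -1/45417 ≈ -2.2018e-5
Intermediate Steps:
H(O) = 4 (H(O) = 2² = 4)
1/((H(-54) - 12063) - 33358) = 1/((4 - 12063) - 33358) = 1/(-12059 - 33358) = 1/(-45417) = -1/45417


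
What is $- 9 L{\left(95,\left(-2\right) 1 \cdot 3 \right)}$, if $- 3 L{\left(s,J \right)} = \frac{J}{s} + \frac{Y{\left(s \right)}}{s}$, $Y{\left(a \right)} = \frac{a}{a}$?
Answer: $- \frac{3}{19} \approx -0.15789$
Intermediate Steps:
$Y{\left(a \right)} = 1$
$L{\left(s,J \right)} = - \frac{1}{3 s} - \frac{J}{3 s}$ ($L{\left(s,J \right)} = - \frac{\frac{J}{s} + 1 \frac{1}{s}}{3} = - \frac{\frac{J}{s} + \frac{1}{s}}{3} = - \frac{\frac{1}{s} + \frac{J}{s}}{3} = - \frac{1}{3 s} - \frac{J}{3 s}$)
$- 9 L{\left(95,\left(-2\right) 1 \cdot 3 \right)} = - 9 \frac{-1 - \left(-2\right) 1 \cdot 3}{3 \cdot 95} = - 9 \cdot \frac{1}{3} \cdot \frac{1}{95} \left(-1 - \left(-2\right) 3\right) = - 9 \cdot \frac{1}{3} \cdot \frac{1}{95} \left(-1 - -6\right) = - 9 \cdot \frac{1}{3} \cdot \frac{1}{95} \left(-1 + 6\right) = - 9 \cdot \frac{1}{3} \cdot \frac{1}{95} \cdot 5 = \left(-9\right) \frac{1}{57} = - \frac{3}{19}$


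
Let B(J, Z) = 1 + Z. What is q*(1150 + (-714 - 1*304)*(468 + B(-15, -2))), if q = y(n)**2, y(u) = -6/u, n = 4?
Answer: -1067076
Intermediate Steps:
q = 9/4 (q = (-6/4)**2 = (-6*1/4)**2 = (-3/2)**2 = 9/4 ≈ 2.2500)
q*(1150 + (-714 - 1*304)*(468 + B(-15, -2))) = 9*(1150 + (-714 - 1*304)*(468 + (1 - 2)))/4 = 9*(1150 + (-714 - 304)*(468 - 1))/4 = 9*(1150 - 1018*467)/4 = 9*(1150 - 475406)/4 = (9/4)*(-474256) = -1067076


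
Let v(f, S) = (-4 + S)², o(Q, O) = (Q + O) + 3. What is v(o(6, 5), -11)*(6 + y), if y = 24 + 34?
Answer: 14400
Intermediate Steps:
o(Q, O) = 3 + O + Q (o(Q, O) = (O + Q) + 3 = 3 + O + Q)
y = 58
v(o(6, 5), -11)*(6 + y) = (-4 - 11)²*(6 + 58) = (-15)²*64 = 225*64 = 14400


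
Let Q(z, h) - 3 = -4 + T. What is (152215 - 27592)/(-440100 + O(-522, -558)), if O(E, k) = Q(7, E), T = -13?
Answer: -124623/440114 ≈ -0.28316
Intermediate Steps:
Q(z, h) = -14 (Q(z, h) = 3 + (-4 - 13) = 3 - 17 = -14)
O(E, k) = -14
(152215 - 27592)/(-440100 + O(-522, -558)) = (152215 - 27592)/(-440100 - 14) = 124623/(-440114) = 124623*(-1/440114) = -124623/440114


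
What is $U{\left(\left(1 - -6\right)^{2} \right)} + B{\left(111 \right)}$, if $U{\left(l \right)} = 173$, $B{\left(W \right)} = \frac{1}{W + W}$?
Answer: $\frac{38407}{222} \approx 173.0$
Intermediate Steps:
$B{\left(W \right)} = \frac{1}{2 W}$
$U{\left(\left(1 - -6\right)^{2} \right)} + B{\left(111 \right)} = 173 + \frac{1}{2 \cdot 111} = 173 + \frac{1}{2} \cdot \frac{1}{111} = 173 + \frac{1}{222} = \frac{38407}{222}$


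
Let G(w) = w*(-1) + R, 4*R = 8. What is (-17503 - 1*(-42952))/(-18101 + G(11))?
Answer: -25449/18110 ≈ -1.4052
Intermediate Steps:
R = 2 (R = (¼)*8 = 2)
G(w) = 2 - w (G(w) = w*(-1) + 2 = -w + 2 = 2 - w)
(-17503 - 1*(-42952))/(-18101 + G(11)) = (-17503 - 1*(-42952))/(-18101 + (2 - 1*11)) = (-17503 + 42952)/(-18101 + (2 - 11)) = 25449/(-18101 - 9) = 25449/(-18110) = 25449*(-1/18110) = -25449/18110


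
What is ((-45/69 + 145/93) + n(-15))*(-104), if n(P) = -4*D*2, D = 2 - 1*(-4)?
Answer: 10476128/2139 ≈ 4897.7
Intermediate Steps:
D = 6 (D = 2 + 4 = 6)
n(P) = -48 (n(P) = -4*6*2 = -24*2 = -48)
((-45/69 + 145/93) + n(-15))*(-104) = ((-45/69 + 145/93) - 48)*(-104) = ((-45*1/69 + 145*(1/93)) - 48)*(-104) = ((-15/23 + 145/93) - 48)*(-104) = (1940/2139 - 48)*(-104) = -100732/2139*(-104) = 10476128/2139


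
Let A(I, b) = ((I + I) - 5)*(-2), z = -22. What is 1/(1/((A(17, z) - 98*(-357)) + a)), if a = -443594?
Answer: -408666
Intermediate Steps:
A(I, b) = 10 - 4*I (A(I, b) = (2*I - 5)*(-2) = (-5 + 2*I)*(-2) = 10 - 4*I)
1/(1/((A(17, z) - 98*(-357)) + a)) = 1/(1/(((10 - 4*17) - 98*(-357)) - 443594)) = 1/(1/(((10 - 68) + 34986) - 443594)) = 1/(1/((-58 + 34986) - 443594)) = 1/(1/(34928 - 443594)) = 1/(1/(-408666)) = 1/(-1/408666) = -408666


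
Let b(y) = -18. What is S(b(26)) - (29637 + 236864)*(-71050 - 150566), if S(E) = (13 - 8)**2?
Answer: 59060885641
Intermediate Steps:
S(E) = 25 (S(E) = 5**2 = 25)
S(b(26)) - (29637 + 236864)*(-71050 - 150566) = 25 - (29637 + 236864)*(-71050 - 150566) = 25 - 266501*(-221616) = 25 - 1*(-59060885616) = 25 + 59060885616 = 59060885641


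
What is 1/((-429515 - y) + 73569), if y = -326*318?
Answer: -1/252278 ≈ -3.9639e-6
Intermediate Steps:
y = -103668 (y = -1*103668 = -103668)
1/((-429515 - y) + 73569) = 1/((-429515 - 1*(-103668)) + 73569) = 1/((-429515 + 103668) + 73569) = 1/(-325847 + 73569) = 1/(-252278) = -1/252278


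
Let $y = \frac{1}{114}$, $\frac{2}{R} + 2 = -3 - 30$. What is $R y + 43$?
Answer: $\frac{85784}{1995} \approx 43.0$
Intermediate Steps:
$R = - \frac{2}{35}$ ($R = \frac{2}{-2 - 33} = \frac{2}{-35} = 2 \left(- \frac{1}{35}\right) = - \frac{2}{35} \approx -0.057143$)
$y = \frac{1}{114} \approx 0.0087719$
$R y + 43 = \left(- \frac{2}{35}\right) \frac{1}{114} + 43 = - \frac{1}{1995} + 43 = \frac{85784}{1995}$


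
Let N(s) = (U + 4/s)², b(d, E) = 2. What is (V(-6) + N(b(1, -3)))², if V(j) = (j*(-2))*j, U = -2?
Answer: 5184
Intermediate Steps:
V(j) = -2*j² (V(j) = (-2*j)*j = -2*j²)
N(s) = (-2 + 4/s)²
(V(-6) + N(b(1, -3)))² = (-2*(-6)² + 4*(-2 + 2)²/2²)² = (-2*36 + 4*(¼)*0²)² = (-72 + 4*(¼)*0)² = (-72 + 0)² = (-72)² = 5184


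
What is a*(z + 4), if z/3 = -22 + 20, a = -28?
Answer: 56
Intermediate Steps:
z = -6 (z = 3*(-22 + 20) = 3*(-2) = -6)
a*(z + 4) = -28*(-6 + 4) = -28*(-2) = 56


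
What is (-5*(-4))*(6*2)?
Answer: 240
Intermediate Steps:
(-5*(-4))*(6*2) = 20*12 = 240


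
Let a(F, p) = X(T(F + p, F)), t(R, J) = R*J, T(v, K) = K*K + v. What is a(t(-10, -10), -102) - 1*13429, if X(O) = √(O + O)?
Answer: -13429 + 2*√4999 ≈ -13288.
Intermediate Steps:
T(v, K) = v + K² (T(v, K) = K² + v = v + K²)
t(R, J) = J*R
X(O) = √2*√O (X(O) = √(2*O) = √2*√O)
a(F, p) = √2*√(F + p + F²) (a(F, p) = √2*√((F + p) + F²) = √2*√(F + p + F²))
a(t(-10, -10), -102) - 1*13429 = √2*√(-10*(-10) - 102 + (-10*(-10))²) - 1*13429 = √2*√(100 - 102 + 100²) - 13429 = √2*√(100 - 102 + 10000) - 13429 = √2*√9998 - 13429 = 2*√4999 - 13429 = -13429 + 2*√4999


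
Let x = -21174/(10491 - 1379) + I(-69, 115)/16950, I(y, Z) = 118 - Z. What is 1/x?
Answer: -12870700/29905997 ≈ -0.43037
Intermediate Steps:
x = -29905997/12870700 (x = -21174/(10491 - 1379) + (118 - 1*115)/16950 = -21174/9112 + (118 - 115)*(1/16950) = -21174*1/9112 + 3*(1/16950) = -10587/4556 + 1/5650 = -29905997/12870700 ≈ -2.3236)
1/x = 1/(-29905997/12870700) = -12870700/29905997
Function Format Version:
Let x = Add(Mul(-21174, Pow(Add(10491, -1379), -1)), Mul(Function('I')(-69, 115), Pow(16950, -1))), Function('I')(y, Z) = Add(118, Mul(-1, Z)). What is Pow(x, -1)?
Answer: Rational(-12870700, 29905997) ≈ -0.43037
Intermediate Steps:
x = Rational(-29905997, 12870700) (x = Add(Mul(-21174, Pow(Add(10491, -1379), -1)), Mul(Add(118, Mul(-1, 115)), Pow(16950, -1))) = Add(Mul(-21174, Pow(9112, -1)), Mul(Add(118, -115), Rational(1, 16950))) = Add(Mul(-21174, Rational(1, 9112)), Mul(3, Rational(1, 16950))) = Add(Rational(-10587, 4556), Rational(1, 5650)) = Rational(-29905997, 12870700) ≈ -2.3236)
Pow(x, -1) = Pow(Rational(-29905997, 12870700), -1) = Rational(-12870700, 29905997)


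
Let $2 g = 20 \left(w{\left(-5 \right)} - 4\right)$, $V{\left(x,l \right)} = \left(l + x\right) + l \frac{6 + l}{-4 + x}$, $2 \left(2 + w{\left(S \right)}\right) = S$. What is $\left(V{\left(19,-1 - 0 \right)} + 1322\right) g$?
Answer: $- \frac{341615}{3} \approx -1.1387 \cdot 10^{5}$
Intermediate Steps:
$w{\left(S \right)} = -2 + \frac{S}{2}$
$V{\left(x,l \right)} = l + x + \frac{l \left(6 + l\right)}{-4 + x}$ ($V{\left(x,l \right)} = \left(l + x\right) + l \frac{6 + l}{-4 + x} = \left(l + x\right) + \frac{l \left(6 + l\right)}{-4 + x} = l + x + \frac{l \left(6 + l\right)}{-4 + x}$)
$g = -85$ ($g = \frac{20 \left(\left(-2 + \frac{1}{2} \left(-5\right)\right) - 4\right)}{2} = \frac{20 \left(\left(-2 - \frac{5}{2}\right) - 4\right)}{2} = \frac{20 \left(- \frac{9}{2} - 4\right)}{2} = \frac{20 \left(- \frac{17}{2}\right)}{2} = \frac{1}{2} \left(-170\right) = -85$)
$\left(V{\left(19,-1 - 0 \right)} + 1322\right) g = \left(\frac{\left(-1 - 0\right)^{2} + 19^{2} - 76 + 2 \left(-1 - 0\right) + \left(-1 - 0\right) 19}{-4 + 19} + 1322\right) \left(-85\right) = \left(\frac{\left(-1 + 0\right)^{2} + 361 - 76 + 2 \left(-1 + 0\right) + \left(-1 + 0\right) 19}{15} + 1322\right) \left(-85\right) = \left(\frac{\left(-1\right)^{2} + 361 - 76 + 2 \left(-1\right) - 19}{15} + 1322\right) \left(-85\right) = \left(\frac{1 + 361 - 76 - 2 - 19}{15} + 1322\right) \left(-85\right) = \left(\frac{1}{15} \cdot 265 + 1322\right) \left(-85\right) = \left(\frac{53}{3} + 1322\right) \left(-85\right) = \frac{4019}{3} \left(-85\right) = - \frac{341615}{3}$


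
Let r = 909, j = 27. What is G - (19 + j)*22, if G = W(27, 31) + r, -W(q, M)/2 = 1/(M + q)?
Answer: -2988/29 ≈ -103.03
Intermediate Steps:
W(q, M) = -2/(M + q)
G = 26360/29 (G = -2/(31 + 27) + 909 = -2/58 + 909 = -2*1/58 + 909 = -1/29 + 909 = 26360/29 ≈ 908.97)
G - (19 + j)*22 = 26360/29 - (19 + 27)*22 = 26360/29 - 46*22 = 26360/29 - 1*1012 = 26360/29 - 1012 = -2988/29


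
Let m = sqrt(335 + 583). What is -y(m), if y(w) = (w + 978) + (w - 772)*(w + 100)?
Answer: 75304 + 2013*sqrt(102) ≈ 95634.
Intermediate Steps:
m = 3*sqrt(102) (m = sqrt(918) = 3*sqrt(102) ≈ 30.299)
y(w) = 978 + w + (-772 + w)*(100 + w) (y(w) = (978 + w) + (-772 + w)*(100 + w) = 978 + w + (-772 + w)*(100 + w))
-y(m) = -(-76222 + (3*sqrt(102))**2 - 2013*sqrt(102)) = -(-76222 + 918 - 2013*sqrt(102)) = -(-75304 - 2013*sqrt(102)) = 75304 + 2013*sqrt(102)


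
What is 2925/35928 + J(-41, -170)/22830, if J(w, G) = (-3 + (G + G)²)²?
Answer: 26671885862239/45568680 ≈ 5.8531e+5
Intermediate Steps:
J(w, G) = (-3 + 4*G²)² (J(w, G) = (-3 + (2*G)²)² = (-3 + 4*G²)²)
2925/35928 + J(-41, -170)/22830 = 2925/35928 + (-3 + 4*(-170)²)²/22830 = 2925*(1/35928) + (-3 + 4*28900)²*(1/22830) = 325/3992 + (-3 + 115600)²*(1/22830) = 325/3992 + 115597²*(1/22830) = 325/3992 + 13362666409*(1/22830) = 325/3992 + 13362666409/22830 = 26671885862239/45568680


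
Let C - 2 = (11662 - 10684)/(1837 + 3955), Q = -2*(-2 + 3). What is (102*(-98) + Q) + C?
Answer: -28947927/2896 ≈ -9995.8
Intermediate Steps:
Q = -2 (Q = -2*1 = -2)
C = 6281/2896 (C = 2 + (11662 - 10684)/(1837 + 3955) = 2 + 978/5792 = 2 + 978*(1/5792) = 2 + 489/2896 = 6281/2896 ≈ 2.1689)
(102*(-98) + Q) + C = (102*(-98) - 2) + 6281/2896 = (-9996 - 2) + 6281/2896 = -9998 + 6281/2896 = -28947927/2896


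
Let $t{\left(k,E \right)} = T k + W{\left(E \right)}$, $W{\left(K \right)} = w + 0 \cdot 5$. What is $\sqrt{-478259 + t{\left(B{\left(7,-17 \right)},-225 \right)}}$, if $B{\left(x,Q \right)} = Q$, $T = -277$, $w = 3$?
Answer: $i \sqrt{473547} \approx 688.15 i$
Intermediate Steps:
$W{\left(K \right)} = 3$ ($W{\left(K \right)} = 3 + 0 \cdot 5 = 3 + 0 = 3$)
$t{\left(k,E \right)} = 3 - 277 k$ ($t{\left(k,E \right)} = - 277 k + 3 = 3 - 277 k$)
$\sqrt{-478259 + t{\left(B{\left(7,-17 \right)},-225 \right)}} = \sqrt{-478259 + \left(3 - -4709\right)} = \sqrt{-478259 + \left(3 + 4709\right)} = \sqrt{-478259 + 4712} = \sqrt{-473547} = i \sqrt{473547}$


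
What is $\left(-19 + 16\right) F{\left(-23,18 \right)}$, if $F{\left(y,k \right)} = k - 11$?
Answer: $-21$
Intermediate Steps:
$F{\left(y,k \right)} = -11 + k$ ($F{\left(y,k \right)} = k - 11 = -11 + k$)
$\left(-19 + 16\right) F{\left(-23,18 \right)} = \left(-19 + 16\right) \left(-11 + 18\right) = \left(-3\right) 7 = -21$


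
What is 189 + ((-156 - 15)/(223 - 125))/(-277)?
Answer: 5130765/27146 ≈ 189.01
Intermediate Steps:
189 + ((-156 - 15)/(223 - 125))/(-277) = 189 - 171/98*(-1/277) = 189 + 171/27146 = 5130765/27146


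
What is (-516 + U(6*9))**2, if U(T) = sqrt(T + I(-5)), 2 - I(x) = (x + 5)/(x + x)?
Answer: 266312 - 2064*sqrt(14) ≈ 2.5859e+5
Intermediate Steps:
I(x) = 2 - (5 + x)/(2*x) (I(x) = 2 - (x + 5)/(x + x) = 2 - (5 + x)/(2*x))
U(T) = sqrt(2 + T) (U(T) = sqrt(T + (1/2)*(-5 + 3*(-5))/(-5)) = sqrt(T + (1/2)*(-1/5)*(-5 - 15)) = sqrt(T + (1/2)*(-1/5)*(-20)) = sqrt(T + 2) = sqrt(2 + T))
(-516 + U(6*9))**2 = (-516 + sqrt(2 + 6*9))**2 = (-516 + sqrt(2 + 54))**2 = (-516 + sqrt(56))**2 = (-516 + 2*sqrt(14))**2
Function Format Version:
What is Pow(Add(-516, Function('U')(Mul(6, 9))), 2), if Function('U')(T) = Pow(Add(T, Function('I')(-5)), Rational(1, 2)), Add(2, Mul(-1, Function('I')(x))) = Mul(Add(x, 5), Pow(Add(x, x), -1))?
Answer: Add(266312, Mul(-2064, Pow(14, Rational(1, 2)))) ≈ 2.5859e+5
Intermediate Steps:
Function('I')(x) = Add(2, Mul(Rational(-1, 2), Pow(x, -1), Add(5, x))) (Function('I')(x) = Add(2, Mul(-1, Mul(Add(x, 5), Pow(Add(x, x), -1)))) = Add(2, Mul(-1, Mul(Add(5, x), Pow(Mul(2, x), -1)))) = Add(2, Mul(-1, Mul(Add(5, x), Mul(Rational(1, 2), Pow(x, -1))))) = Add(2, Mul(-1, Mul(Rational(1, 2), Pow(x, -1), Add(5, x)))) = Add(2, Mul(Rational(-1, 2), Pow(x, -1), Add(5, x))))
Function('U')(T) = Pow(Add(2, T), Rational(1, 2)) (Function('U')(T) = Pow(Add(T, Mul(Rational(1, 2), Pow(-5, -1), Add(-5, Mul(3, -5)))), Rational(1, 2)) = Pow(Add(T, Mul(Rational(1, 2), Rational(-1, 5), Add(-5, -15))), Rational(1, 2)) = Pow(Add(T, Mul(Rational(1, 2), Rational(-1, 5), -20)), Rational(1, 2)) = Pow(Add(T, 2), Rational(1, 2)) = Pow(Add(2, T), Rational(1, 2)))
Pow(Add(-516, Function('U')(Mul(6, 9))), 2) = Pow(Add(-516, Pow(Add(2, Mul(6, 9)), Rational(1, 2))), 2) = Pow(Add(-516, Pow(Add(2, 54), Rational(1, 2))), 2) = Pow(Add(-516, Pow(56, Rational(1, 2))), 2) = Pow(Add(-516, Mul(2, Pow(14, Rational(1, 2)))), 2)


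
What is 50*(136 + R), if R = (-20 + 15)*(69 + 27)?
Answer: -17200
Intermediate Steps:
R = -480 (R = -5*96 = -480)
50*(136 + R) = 50*(136 - 480) = 50*(-344) = -17200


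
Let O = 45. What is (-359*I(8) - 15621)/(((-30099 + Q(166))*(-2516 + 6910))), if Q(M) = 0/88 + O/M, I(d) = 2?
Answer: 1356137/10977066633 ≈ 0.00012354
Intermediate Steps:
Q(M) = 45/M (Q(M) = 0/88 + 45/M = 0*(1/88) + 45/M = 0 + 45/M = 45/M)
(-359*I(8) - 15621)/(((-30099 + Q(166))*(-2516 + 6910))) = (-359*2 - 15621)/(((-30099 + 45/166)*(-2516 + 6910))) = (-718 - 15621)/(((-30099 + 45*(1/166))*4394)) = -16339*1/(4394*(-30099 + 45/166)) = -16339/((-4996389/166*4394)) = -16339/(-10977066633/83) = -16339*(-83/10977066633) = 1356137/10977066633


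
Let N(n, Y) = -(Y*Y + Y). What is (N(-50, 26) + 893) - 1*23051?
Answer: -22860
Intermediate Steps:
N(n, Y) = -Y - Y² (N(n, Y) = -(Y² + Y) = -(Y + Y²) = -Y - Y²)
(N(-50, 26) + 893) - 1*23051 = (-1*26*(1 + 26) + 893) - 1*23051 = (-1*26*27 + 893) - 23051 = (-702 + 893) - 23051 = 191 - 23051 = -22860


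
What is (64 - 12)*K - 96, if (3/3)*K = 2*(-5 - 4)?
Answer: -1032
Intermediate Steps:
K = -18 (K = 2*(-5 - 4) = 2*(-9) = -18)
(64 - 12)*K - 96 = (64 - 12)*(-18) - 96 = 52*(-18) - 96 = -936 - 96 = -1032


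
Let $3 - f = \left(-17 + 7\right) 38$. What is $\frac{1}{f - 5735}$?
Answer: $- \frac{1}{5352} \approx -0.00018685$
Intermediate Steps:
$f = 383$ ($f = 3 - \left(-17 + 7\right) 38 = 3 - \left(-10\right) 38 = 3 - -380 = 3 + 380 = 383$)
$\frac{1}{f - 5735} = \frac{1}{383 - 5735} = \frac{1}{-5352} = - \frac{1}{5352}$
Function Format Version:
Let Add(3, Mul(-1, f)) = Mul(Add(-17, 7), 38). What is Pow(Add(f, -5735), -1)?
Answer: Rational(-1, 5352) ≈ -0.00018685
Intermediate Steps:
f = 383 (f = Add(3, Mul(-1, Mul(Add(-17, 7), 38))) = Add(3, Mul(-1, Mul(-10, 38))) = Add(3, Mul(-1, -380)) = Add(3, 380) = 383)
Pow(Add(f, -5735), -1) = Pow(Add(383, -5735), -1) = Pow(-5352, -1) = Rational(-1, 5352)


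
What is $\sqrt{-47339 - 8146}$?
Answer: $9 i \sqrt{685} \approx 235.55 i$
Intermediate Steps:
$\sqrt{-47339 - 8146} = \sqrt{-55485} = 9 i \sqrt{685}$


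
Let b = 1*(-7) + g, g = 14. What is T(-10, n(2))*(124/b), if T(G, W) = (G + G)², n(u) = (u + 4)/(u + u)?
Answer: 49600/7 ≈ 7085.7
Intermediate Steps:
b = 7 (b = 1*(-7) + 14 = -7 + 14 = 7)
n(u) = (4 + u)/(2*u) (n(u) = (4 + u)/((2*u)) = (4 + u)*(1/(2*u)) = (4 + u)/(2*u))
T(G, W) = 4*G² (T(G, W) = (2*G)² = 4*G²)
T(-10, n(2))*(124/b) = (4*(-10)²)*(124/7) = (4*100)*(124*(⅐)) = 400*(124/7) = 49600/7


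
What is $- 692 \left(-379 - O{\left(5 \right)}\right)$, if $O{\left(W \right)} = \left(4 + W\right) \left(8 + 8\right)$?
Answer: $361916$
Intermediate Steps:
$O{\left(W \right)} = 64 + 16 W$ ($O{\left(W \right)} = \left(4 + W\right) 16 = 64 + 16 W$)
$- 692 \left(-379 - O{\left(5 \right)}\right) = - 692 \left(-379 - \left(64 + 16 \cdot 5\right)\right) = - 692 \left(-379 - \left(64 + 80\right)\right) = - 692 \left(-379 - 144\right) = \left(-692\right) \left(-523\right) = 361916$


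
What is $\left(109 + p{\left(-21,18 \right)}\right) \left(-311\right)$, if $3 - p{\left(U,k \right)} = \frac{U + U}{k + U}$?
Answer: $-30478$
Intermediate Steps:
$p{\left(U,k \right)} = 3 - \frac{2 U}{U + k}$ ($p{\left(U,k \right)} = 3 - \frac{U + U}{k + U} = 3 - \frac{2 U}{U + k}$)
$\left(109 + p{\left(-21,18 \right)}\right) \left(-311\right) = \left(109 + \frac{-21 + 3 \cdot 18}{-21 + 18}\right) \left(-311\right) = \left(109 + \frac{-21 + 54}{-3}\right) \left(-311\right) = \left(109 - 11\right) \left(-311\right) = 98 \left(-311\right) = -30478$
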